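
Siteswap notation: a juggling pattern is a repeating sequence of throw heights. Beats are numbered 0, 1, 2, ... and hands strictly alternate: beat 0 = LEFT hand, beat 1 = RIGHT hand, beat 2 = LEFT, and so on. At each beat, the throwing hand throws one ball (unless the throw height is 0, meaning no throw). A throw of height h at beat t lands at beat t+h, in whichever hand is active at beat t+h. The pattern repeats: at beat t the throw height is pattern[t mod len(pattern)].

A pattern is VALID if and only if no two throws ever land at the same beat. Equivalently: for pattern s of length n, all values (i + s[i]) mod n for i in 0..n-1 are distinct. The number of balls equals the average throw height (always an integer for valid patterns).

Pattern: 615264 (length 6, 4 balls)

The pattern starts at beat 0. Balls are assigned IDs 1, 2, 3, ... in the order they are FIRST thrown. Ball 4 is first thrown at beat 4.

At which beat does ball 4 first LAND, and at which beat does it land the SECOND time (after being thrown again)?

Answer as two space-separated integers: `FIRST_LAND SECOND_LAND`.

Answer: 10 16

Derivation:
Beat 0 (L): throw ball1 h=6 -> lands@6:L; in-air after throw: [b1@6:L]
Beat 1 (R): throw ball2 h=1 -> lands@2:L; in-air after throw: [b2@2:L b1@6:L]
Beat 2 (L): throw ball2 h=5 -> lands@7:R; in-air after throw: [b1@6:L b2@7:R]
Beat 3 (R): throw ball3 h=2 -> lands@5:R; in-air after throw: [b3@5:R b1@6:L b2@7:R]
Beat 4 (L): throw ball4 h=6 -> lands@10:L; in-air after throw: [b3@5:R b1@6:L b2@7:R b4@10:L]
Beat 5 (R): throw ball3 h=4 -> lands@9:R; in-air after throw: [b1@6:L b2@7:R b3@9:R b4@10:L]
Beat 6 (L): throw ball1 h=6 -> lands@12:L; in-air after throw: [b2@7:R b3@9:R b4@10:L b1@12:L]
Beat 7 (R): throw ball2 h=1 -> lands@8:L; in-air after throw: [b2@8:L b3@9:R b4@10:L b1@12:L]
Beat 8 (L): throw ball2 h=5 -> lands@13:R; in-air after throw: [b3@9:R b4@10:L b1@12:L b2@13:R]
Beat 9 (R): throw ball3 h=2 -> lands@11:R; in-air after throw: [b4@10:L b3@11:R b1@12:L b2@13:R]
Beat 10 (L): throw ball4 h=6 -> lands@16:L; in-air after throw: [b3@11:R b1@12:L b2@13:R b4@16:L]
Beat 11 (R): throw ball3 h=4 -> lands@15:R; in-air after throw: [b1@12:L b2@13:R b3@15:R b4@16:L]
Beat 12 (L): throw ball1 h=6 -> lands@18:L; in-air after throw: [b2@13:R b3@15:R b4@16:L b1@18:L]
Beat 13 (R): throw ball2 h=1 -> lands@14:L; in-air after throw: [b2@14:L b3@15:R b4@16:L b1@18:L]
Beat 14 (L): throw ball2 h=5 -> lands@19:R; in-air after throw: [b3@15:R b4@16:L b1@18:L b2@19:R]
Beat 15 (R): throw ball3 h=2 -> lands@17:R; in-air after throw: [b4@16:L b3@17:R b1@18:L b2@19:R]
Beat 16 (L): throw ball4 h=6 -> lands@22:L; in-air after throw: [b3@17:R b1@18:L b2@19:R b4@22:L]
Ball 4: thrown@4 h=6 -> first land @10; rethrown@10 h=6 -> second land @16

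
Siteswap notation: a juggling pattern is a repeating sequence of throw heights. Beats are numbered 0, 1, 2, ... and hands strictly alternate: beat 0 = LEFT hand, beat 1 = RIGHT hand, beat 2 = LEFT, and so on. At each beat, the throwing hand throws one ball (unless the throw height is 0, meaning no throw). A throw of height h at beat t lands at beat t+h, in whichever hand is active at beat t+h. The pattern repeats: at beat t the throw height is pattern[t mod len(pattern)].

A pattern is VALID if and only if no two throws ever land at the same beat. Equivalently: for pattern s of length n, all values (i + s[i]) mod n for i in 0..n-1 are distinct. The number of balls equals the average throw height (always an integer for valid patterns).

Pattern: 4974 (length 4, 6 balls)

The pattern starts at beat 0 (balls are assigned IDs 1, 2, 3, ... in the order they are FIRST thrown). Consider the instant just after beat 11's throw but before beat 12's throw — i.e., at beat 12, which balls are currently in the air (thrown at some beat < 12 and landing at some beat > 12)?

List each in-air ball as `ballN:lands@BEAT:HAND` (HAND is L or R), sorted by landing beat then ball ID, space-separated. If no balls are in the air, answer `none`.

Answer: ball6:lands@13:R ball5:lands@14:L ball4:lands@15:R ball2:lands@17:R ball3:lands@18:L

Derivation:
Beat 0 (L): throw ball1 h=4 -> lands@4:L; in-air after throw: [b1@4:L]
Beat 1 (R): throw ball2 h=9 -> lands@10:L; in-air after throw: [b1@4:L b2@10:L]
Beat 2 (L): throw ball3 h=7 -> lands@9:R; in-air after throw: [b1@4:L b3@9:R b2@10:L]
Beat 3 (R): throw ball4 h=4 -> lands@7:R; in-air after throw: [b1@4:L b4@7:R b3@9:R b2@10:L]
Beat 4 (L): throw ball1 h=4 -> lands@8:L; in-air after throw: [b4@7:R b1@8:L b3@9:R b2@10:L]
Beat 5 (R): throw ball5 h=9 -> lands@14:L; in-air after throw: [b4@7:R b1@8:L b3@9:R b2@10:L b5@14:L]
Beat 6 (L): throw ball6 h=7 -> lands@13:R; in-air after throw: [b4@7:R b1@8:L b3@9:R b2@10:L b6@13:R b5@14:L]
Beat 7 (R): throw ball4 h=4 -> lands@11:R; in-air after throw: [b1@8:L b3@9:R b2@10:L b4@11:R b6@13:R b5@14:L]
Beat 8 (L): throw ball1 h=4 -> lands@12:L; in-air after throw: [b3@9:R b2@10:L b4@11:R b1@12:L b6@13:R b5@14:L]
Beat 9 (R): throw ball3 h=9 -> lands@18:L; in-air after throw: [b2@10:L b4@11:R b1@12:L b6@13:R b5@14:L b3@18:L]
Beat 10 (L): throw ball2 h=7 -> lands@17:R; in-air after throw: [b4@11:R b1@12:L b6@13:R b5@14:L b2@17:R b3@18:L]
Beat 11 (R): throw ball4 h=4 -> lands@15:R; in-air after throw: [b1@12:L b6@13:R b5@14:L b4@15:R b2@17:R b3@18:L]
Beat 12 (L): throw ball1 h=4 -> lands@16:L; in-air after throw: [b6@13:R b5@14:L b4@15:R b1@16:L b2@17:R b3@18:L]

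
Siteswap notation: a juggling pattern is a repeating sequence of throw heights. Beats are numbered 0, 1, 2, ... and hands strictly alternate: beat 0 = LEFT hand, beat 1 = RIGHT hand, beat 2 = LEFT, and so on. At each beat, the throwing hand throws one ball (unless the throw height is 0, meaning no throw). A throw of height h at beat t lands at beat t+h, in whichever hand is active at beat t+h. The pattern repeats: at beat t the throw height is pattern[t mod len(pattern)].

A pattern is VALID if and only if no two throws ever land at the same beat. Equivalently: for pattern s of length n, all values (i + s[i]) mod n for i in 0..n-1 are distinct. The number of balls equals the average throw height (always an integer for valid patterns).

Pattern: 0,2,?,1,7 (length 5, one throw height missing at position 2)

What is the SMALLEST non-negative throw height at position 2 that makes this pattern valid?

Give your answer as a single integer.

i=0: (0 + 0) mod 5 = 0
i=1: (1 + 2) mod 5 = 3
i=2: s[i]=? (unknown)
i=3: (3 + 1) mod 5 = 4
i=4: (4 + 7) mod 5 = 1
Known residues: [0, 1, 3, 4]; need a permutation of 0..4, so missing residue r = 2
Need (2 + s) mod 5 = 2; smallest s = (2 - 2) mod 5 = 0

Answer: 0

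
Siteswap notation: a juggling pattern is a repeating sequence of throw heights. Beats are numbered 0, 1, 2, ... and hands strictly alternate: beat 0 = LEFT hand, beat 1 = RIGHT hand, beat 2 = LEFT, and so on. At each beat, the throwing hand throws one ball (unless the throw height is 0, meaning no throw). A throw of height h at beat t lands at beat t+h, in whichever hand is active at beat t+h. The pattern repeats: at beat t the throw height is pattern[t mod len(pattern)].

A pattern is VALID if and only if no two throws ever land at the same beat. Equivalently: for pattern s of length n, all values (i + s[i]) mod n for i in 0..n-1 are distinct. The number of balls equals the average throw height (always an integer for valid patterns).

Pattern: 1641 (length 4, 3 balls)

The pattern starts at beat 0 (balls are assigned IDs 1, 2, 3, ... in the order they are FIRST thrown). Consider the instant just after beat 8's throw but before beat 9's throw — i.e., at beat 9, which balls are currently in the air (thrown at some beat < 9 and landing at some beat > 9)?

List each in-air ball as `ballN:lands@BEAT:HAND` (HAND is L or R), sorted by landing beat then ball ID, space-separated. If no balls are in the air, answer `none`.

Beat 0 (L): throw ball1 h=1 -> lands@1:R; in-air after throw: [b1@1:R]
Beat 1 (R): throw ball1 h=6 -> lands@7:R; in-air after throw: [b1@7:R]
Beat 2 (L): throw ball2 h=4 -> lands@6:L; in-air after throw: [b2@6:L b1@7:R]
Beat 3 (R): throw ball3 h=1 -> lands@4:L; in-air after throw: [b3@4:L b2@6:L b1@7:R]
Beat 4 (L): throw ball3 h=1 -> lands@5:R; in-air after throw: [b3@5:R b2@6:L b1@7:R]
Beat 5 (R): throw ball3 h=6 -> lands@11:R; in-air after throw: [b2@6:L b1@7:R b3@11:R]
Beat 6 (L): throw ball2 h=4 -> lands@10:L; in-air after throw: [b1@7:R b2@10:L b3@11:R]
Beat 7 (R): throw ball1 h=1 -> lands@8:L; in-air after throw: [b1@8:L b2@10:L b3@11:R]
Beat 8 (L): throw ball1 h=1 -> lands@9:R; in-air after throw: [b1@9:R b2@10:L b3@11:R]
Beat 9 (R): throw ball1 h=6 -> lands@15:R; in-air after throw: [b2@10:L b3@11:R b1@15:R]

Answer: ball2:lands@10:L ball3:lands@11:R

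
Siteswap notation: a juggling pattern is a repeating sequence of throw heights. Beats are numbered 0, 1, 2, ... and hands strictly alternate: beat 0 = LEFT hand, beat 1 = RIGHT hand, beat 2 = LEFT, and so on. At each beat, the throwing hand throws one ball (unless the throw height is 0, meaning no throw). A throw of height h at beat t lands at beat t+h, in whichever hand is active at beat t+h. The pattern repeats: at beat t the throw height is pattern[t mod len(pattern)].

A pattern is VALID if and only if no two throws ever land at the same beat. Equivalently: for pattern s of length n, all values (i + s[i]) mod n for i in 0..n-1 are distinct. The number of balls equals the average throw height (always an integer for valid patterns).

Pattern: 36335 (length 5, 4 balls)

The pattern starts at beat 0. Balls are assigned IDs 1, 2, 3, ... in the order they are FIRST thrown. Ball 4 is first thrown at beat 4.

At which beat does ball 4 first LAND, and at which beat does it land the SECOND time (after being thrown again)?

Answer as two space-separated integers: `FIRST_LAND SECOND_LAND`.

Answer: 9 14

Derivation:
Beat 0 (L): throw ball1 h=3 -> lands@3:R; in-air after throw: [b1@3:R]
Beat 1 (R): throw ball2 h=6 -> lands@7:R; in-air after throw: [b1@3:R b2@7:R]
Beat 2 (L): throw ball3 h=3 -> lands@5:R; in-air after throw: [b1@3:R b3@5:R b2@7:R]
Beat 3 (R): throw ball1 h=3 -> lands@6:L; in-air after throw: [b3@5:R b1@6:L b2@7:R]
Beat 4 (L): throw ball4 h=5 -> lands@9:R; in-air after throw: [b3@5:R b1@6:L b2@7:R b4@9:R]
Beat 5 (R): throw ball3 h=3 -> lands@8:L; in-air after throw: [b1@6:L b2@7:R b3@8:L b4@9:R]
Beat 6 (L): throw ball1 h=6 -> lands@12:L; in-air after throw: [b2@7:R b3@8:L b4@9:R b1@12:L]
Beat 7 (R): throw ball2 h=3 -> lands@10:L; in-air after throw: [b3@8:L b4@9:R b2@10:L b1@12:L]
Beat 8 (L): throw ball3 h=3 -> lands@11:R; in-air after throw: [b4@9:R b2@10:L b3@11:R b1@12:L]
Beat 9 (R): throw ball4 h=5 -> lands@14:L; in-air after throw: [b2@10:L b3@11:R b1@12:L b4@14:L]
Beat 10 (L): throw ball2 h=3 -> lands@13:R; in-air after throw: [b3@11:R b1@12:L b2@13:R b4@14:L]
Beat 11 (R): throw ball3 h=6 -> lands@17:R; in-air after throw: [b1@12:L b2@13:R b4@14:L b3@17:R]
Beat 12 (L): throw ball1 h=3 -> lands@15:R; in-air after throw: [b2@13:R b4@14:L b1@15:R b3@17:R]
Beat 13 (R): throw ball2 h=3 -> lands@16:L; in-air after throw: [b4@14:L b1@15:R b2@16:L b3@17:R]
Beat 14 (L): throw ball4 h=5 -> lands@19:R; in-air after throw: [b1@15:R b2@16:L b3@17:R b4@19:R]
Ball 4: thrown@4 h=5 -> first land @9; rethrown@9 h=5 -> second land @14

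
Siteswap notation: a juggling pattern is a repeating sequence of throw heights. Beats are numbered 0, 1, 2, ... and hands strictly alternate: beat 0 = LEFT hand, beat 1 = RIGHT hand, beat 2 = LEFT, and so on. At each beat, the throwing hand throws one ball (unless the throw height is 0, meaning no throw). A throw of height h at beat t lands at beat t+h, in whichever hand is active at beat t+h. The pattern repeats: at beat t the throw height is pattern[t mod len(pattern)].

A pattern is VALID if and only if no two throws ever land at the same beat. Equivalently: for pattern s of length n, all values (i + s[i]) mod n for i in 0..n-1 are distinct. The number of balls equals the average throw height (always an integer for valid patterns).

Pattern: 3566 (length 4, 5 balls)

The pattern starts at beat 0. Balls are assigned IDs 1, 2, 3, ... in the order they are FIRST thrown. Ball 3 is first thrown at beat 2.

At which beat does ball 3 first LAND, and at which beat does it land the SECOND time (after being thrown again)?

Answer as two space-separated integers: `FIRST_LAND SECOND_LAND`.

Answer: 8 11

Derivation:
Beat 0 (L): throw ball1 h=3 -> lands@3:R; in-air after throw: [b1@3:R]
Beat 1 (R): throw ball2 h=5 -> lands@6:L; in-air after throw: [b1@3:R b2@6:L]
Beat 2 (L): throw ball3 h=6 -> lands@8:L; in-air after throw: [b1@3:R b2@6:L b3@8:L]
Beat 3 (R): throw ball1 h=6 -> lands@9:R; in-air after throw: [b2@6:L b3@8:L b1@9:R]
Beat 4 (L): throw ball4 h=3 -> lands@7:R; in-air after throw: [b2@6:L b4@7:R b3@8:L b1@9:R]
Beat 5 (R): throw ball5 h=5 -> lands@10:L; in-air after throw: [b2@6:L b4@7:R b3@8:L b1@9:R b5@10:L]
Beat 6 (L): throw ball2 h=6 -> lands@12:L; in-air after throw: [b4@7:R b3@8:L b1@9:R b5@10:L b2@12:L]
Beat 7 (R): throw ball4 h=6 -> lands@13:R; in-air after throw: [b3@8:L b1@9:R b5@10:L b2@12:L b4@13:R]
Beat 8 (L): throw ball3 h=3 -> lands@11:R; in-air after throw: [b1@9:R b5@10:L b3@11:R b2@12:L b4@13:R]
Beat 9 (R): throw ball1 h=5 -> lands@14:L; in-air after throw: [b5@10:L b3@11:R b2@12:L b4@13:R b1@14:L]
Beat 10 (L): throw ball5 h=6 -> lands@16:L; in-air after throw: [b3@11:R b2@12:L b4@13:R b1@14:L b5@16:L]
Beat 11 (R): throw ball3 h=6 -> lands@17:R; in-air after throw: [b2@12:L b4@13:R b1@14:L b5@16:L b3@17:R]
Ball 3: thrown@2 h=6 -> first land @8; rethrown@8 h=3 -> second land @11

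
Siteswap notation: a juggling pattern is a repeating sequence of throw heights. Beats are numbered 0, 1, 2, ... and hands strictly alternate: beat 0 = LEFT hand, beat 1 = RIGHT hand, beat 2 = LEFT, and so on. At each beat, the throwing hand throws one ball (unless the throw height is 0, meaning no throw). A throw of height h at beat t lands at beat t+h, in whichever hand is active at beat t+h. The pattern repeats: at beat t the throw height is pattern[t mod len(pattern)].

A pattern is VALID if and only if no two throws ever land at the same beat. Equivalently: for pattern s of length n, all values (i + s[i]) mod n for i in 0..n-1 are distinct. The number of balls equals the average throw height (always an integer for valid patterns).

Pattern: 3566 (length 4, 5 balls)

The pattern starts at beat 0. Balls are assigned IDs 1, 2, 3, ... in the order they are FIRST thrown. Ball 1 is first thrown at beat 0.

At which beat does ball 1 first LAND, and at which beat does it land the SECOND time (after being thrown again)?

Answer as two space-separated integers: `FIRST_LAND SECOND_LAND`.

Answer: 3 9

Derivation:
Beat 0 (L): throw ball1 h=3 -> lands@3:R; in-air after throw: [b1@3:R]
Beat 1 (R): throw ball2 h=5 -> lands@6:L; in-air after throw: [b1@3:R b2@6:L]
Beat 2 (L): throw ball3 h=6 -> lands@8:L; in-air after throw: [b1@3:R b2@6:L b3@8:L]
Beat 3 (R): throw ball1 h=6 -> lands@9:R; in-air after throw: [b2@6:L b3@8:L b1@9:R]
Beat 4 (L): throw ball4 h=3 -> lands@7:R; in-air after throw: [b2@6:L b4@7:R b3@8:L b1@9:R]
Beat 5 (R): throw ball5 h=5 -> lands@10:L; in-air after throw: [b2@6:L b4@7:R b3@8:L b1@9:R b5@10:L]
Beat 6 (L): throw ball2 h=6 -> lands@12:L; in-air after throw: [b4@7:R b3@8:L b1@9:R b5@10:L b2@12:L]
Beat 7 (R): throw ball4 h=6 -> lands@13:R; in-air after throw: [b3@8:L b1@9:R b5@10:L b2@12:L b4@13:R]
Beat 8 (L): throw ball3 h=3 -> lands@11:R; in-air after throw: [b1@9:R b5@10:L b3@11:R b2@12:L b4@13:R]
Beat 9 (R): throw ball1 h=5 -> lands@14:L; in-air after throw: [b5@10:L b3@11:R b2@12:L b4@13:R b1@14:L]
Ball 1: thrown@0 h=3 -> first land @3; rethrown@3 h=6 -> second land @9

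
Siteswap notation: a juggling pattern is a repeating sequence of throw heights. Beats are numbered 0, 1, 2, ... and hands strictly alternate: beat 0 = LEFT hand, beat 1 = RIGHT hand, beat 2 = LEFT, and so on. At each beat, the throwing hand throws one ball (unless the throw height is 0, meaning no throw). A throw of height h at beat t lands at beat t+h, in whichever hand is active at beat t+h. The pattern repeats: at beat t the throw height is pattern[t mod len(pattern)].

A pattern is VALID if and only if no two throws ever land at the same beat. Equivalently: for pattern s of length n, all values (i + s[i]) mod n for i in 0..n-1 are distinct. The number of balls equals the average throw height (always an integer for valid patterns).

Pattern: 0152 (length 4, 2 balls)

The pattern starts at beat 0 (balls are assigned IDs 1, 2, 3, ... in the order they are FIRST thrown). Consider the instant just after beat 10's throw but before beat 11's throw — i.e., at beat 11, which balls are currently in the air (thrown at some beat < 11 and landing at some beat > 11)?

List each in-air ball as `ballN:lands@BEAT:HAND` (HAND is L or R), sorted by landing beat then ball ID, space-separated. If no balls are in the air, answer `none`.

Beat 1 (R): throw ball1 h=1 -> lands@2:L; in-air after throw: [b1@2:L]
Beat 2 (L): throw ball1 h=5 -> lands@7:R; in-air after throw: [b1@7:R]
Beat 3 (R): throw ball2 h=2 -> lands@5:R; in-air after throw: [b2@5:R b1@7:R]
Beat 5 (R): throw ball2 h=1 -> lands@6:L; in-air after throw: [b2@6:L b1@7:R]
Beat 6 (L): throw ball2 h=5 -> lands@11:R; in-air after throw: [b1@7:R b2@11:R]
Beat 7 (R): throw ball1 h=2 -> lands@9:R; in-air after throw: [b1@9:R b2@11:R]
Beat 9 (R): throw ball1 h=1 -> lands@10:L; in-air after throw: [b1@10:L b2@11:R]
Beat 10 (L): throw ball1 h=5 -> lands@15:R; in-air after throw: [b2@11:R b1@15:R]
Beat 11 (R): throw ball2 h=2 -> lands@13:R; in-air after throw: [b2@13:R b1@15:R]

Answer: ball1:lands@15:R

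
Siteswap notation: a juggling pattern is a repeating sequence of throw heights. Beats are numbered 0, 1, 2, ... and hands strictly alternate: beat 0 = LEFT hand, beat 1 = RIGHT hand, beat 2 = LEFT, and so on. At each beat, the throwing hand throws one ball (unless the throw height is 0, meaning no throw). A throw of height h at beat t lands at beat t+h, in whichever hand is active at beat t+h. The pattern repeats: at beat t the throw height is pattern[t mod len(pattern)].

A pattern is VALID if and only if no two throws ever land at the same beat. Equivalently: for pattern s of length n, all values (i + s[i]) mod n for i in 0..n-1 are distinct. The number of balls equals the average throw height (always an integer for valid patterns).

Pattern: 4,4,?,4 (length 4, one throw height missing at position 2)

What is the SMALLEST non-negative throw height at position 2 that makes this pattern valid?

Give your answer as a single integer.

i=0: (0 + 4) mod 4 = 0
i=1: (1 + 4) mod 4 = 1
i=2: s[i]=? (unknown)
i=3: (3 + 4) mod 4 = 3
Known residues: [0, 1, 3]; need a permutation of 0..3, so missing residue r = 2
Need (2 + s) mod 4 = 2; smallest s = (2 - 2) mod 4 = 0

Answer: 0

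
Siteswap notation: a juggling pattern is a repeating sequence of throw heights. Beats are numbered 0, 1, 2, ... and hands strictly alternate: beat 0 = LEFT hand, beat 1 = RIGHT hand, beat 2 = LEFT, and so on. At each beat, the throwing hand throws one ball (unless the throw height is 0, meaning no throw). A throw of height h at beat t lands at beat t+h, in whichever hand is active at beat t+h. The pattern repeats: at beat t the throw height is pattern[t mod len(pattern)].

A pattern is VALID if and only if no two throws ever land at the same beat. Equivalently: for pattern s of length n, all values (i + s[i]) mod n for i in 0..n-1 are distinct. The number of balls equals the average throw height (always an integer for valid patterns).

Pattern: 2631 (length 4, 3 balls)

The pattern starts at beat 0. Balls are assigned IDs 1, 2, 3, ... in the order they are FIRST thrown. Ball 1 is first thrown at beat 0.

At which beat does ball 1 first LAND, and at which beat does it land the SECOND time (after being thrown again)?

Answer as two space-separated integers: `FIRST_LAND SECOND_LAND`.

Answer: 2 5

Derivation:
Beat 0 (L): throw ball1 h=2 -> lands@2:L; in-air after throw: [b1@2:L]
Beat 1 (R): throw ball2 h=6 -> lands@7:R; in-air after throw: [b1@2:L b2@7:R]
Beat 2 (L): throw ball1 h=3 -> lands@5:R; in-air after throw: [b1@5:R b2@7:R]
Beat 3 (R): throw ball3 h=1 -> lands@4:L; in-air after throw: [b3@4:L b1@5:R b2@7:R]
Beat 4 (L): throw ball3 h=2 -> lands@6:L; in-air after throw: [b1@5:R b3@6:L b2@7:R]
Beat 5 (R): throw ball1 h=6 -> lands@11:R; in-air after throw: [b3@6:L b2@7:R b1@11:R]
Ball 1: thrown@0 h=2 -> first land @2; rethrown@2 h=3 -> second land @5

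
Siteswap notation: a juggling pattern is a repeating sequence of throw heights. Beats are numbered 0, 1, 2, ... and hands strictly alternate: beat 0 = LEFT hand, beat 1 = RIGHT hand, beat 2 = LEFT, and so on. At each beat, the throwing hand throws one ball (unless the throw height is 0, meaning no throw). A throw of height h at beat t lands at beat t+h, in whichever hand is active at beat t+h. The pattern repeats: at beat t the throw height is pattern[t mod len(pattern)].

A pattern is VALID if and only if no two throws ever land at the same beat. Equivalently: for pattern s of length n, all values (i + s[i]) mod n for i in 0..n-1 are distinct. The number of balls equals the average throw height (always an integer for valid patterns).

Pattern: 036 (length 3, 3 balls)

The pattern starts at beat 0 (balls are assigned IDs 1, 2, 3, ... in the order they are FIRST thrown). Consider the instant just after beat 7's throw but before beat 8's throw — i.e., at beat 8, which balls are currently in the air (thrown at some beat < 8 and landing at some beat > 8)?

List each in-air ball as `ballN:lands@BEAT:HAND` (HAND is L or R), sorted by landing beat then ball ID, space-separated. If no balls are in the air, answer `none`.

Answer: ball1:lands@10:L ball3:lands@11:R

Derivation:
Beat 1 (R): throw ball1 h=3 -> lands@4:L; in-air after throw: [b1@4:L]
Beat 2 (L): throw ball2 h=6 -> lands@8:L; in-air after throw: [b1@4:L b2@8:L]
Beat 4 (L): throw ball1 h=3 -> lands@7:R; in-air after throw: [b1@7:R b2@8:L]
Beat 5 (R): throw ball3 h=6 -> lands@11:R; in-air after throw: [b1@7:R b2@8:L b3@11:R]
Beat 7 (R): throw ball1 h=3 -> lands@10:L; in-air after throw: [b2@8:L b1@10:L b3@11:R]
Beat 8 (L): throw ball2 h=6 -> lands@14:L; in-air after throw: [b1@10:L b3@11:R b2@14:L]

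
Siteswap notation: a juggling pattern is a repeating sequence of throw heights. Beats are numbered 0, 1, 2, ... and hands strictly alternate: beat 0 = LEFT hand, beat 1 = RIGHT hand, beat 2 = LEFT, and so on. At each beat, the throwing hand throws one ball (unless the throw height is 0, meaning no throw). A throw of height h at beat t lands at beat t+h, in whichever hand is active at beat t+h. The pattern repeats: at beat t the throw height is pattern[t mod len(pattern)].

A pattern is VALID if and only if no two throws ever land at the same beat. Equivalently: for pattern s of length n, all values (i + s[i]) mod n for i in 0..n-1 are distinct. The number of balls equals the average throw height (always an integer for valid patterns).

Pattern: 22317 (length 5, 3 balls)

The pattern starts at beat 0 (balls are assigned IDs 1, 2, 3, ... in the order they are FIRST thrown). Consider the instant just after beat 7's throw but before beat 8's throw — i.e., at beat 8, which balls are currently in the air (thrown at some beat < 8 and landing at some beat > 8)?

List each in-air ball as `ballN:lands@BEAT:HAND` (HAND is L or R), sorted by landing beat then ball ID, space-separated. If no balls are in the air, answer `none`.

Answer: ball1:lands@10:L ball2:lands@11:R

Derivation:
Beat 0 (L): throw ball1 h=2 -> lands@2:L; in-air after throw: [b1@2:L]
Beat 1 (R): throw ball2 h=2 -> lands@3:R; in-air after throw: [b1@2:L b2@3:R]
Beat 2 (L): throw ball1 h=3 -> lands@5:R; in-air after throw: [b2@3:R b1@5:R]
Beat 3 (R): throw ball2 h=1 -> lands@4:L; in-air after throw: [b2@4:L b1@5:R]
Beat 4 (L): throw ball2 h=7 -> lands@11:R; in-air after throw: [b1@5:R b2@11:R]
Beat 5 (R): throw ball1 h=2 -> lands@7:R; in-air after throw: [b1@7:R b2@11:R]
Beat 6 (L): throw ball3 h=2 -> lands@8:L; in-air after throw: [b1@7:R b3@8:L b2@11:R]
Beat 7 (R): throw ball1 h=3 -> lands@10:L; in-air after throw: [b3@8:L b1@10:L b2@11:R]
Beat 8 (L): throw ball3 h=1 -> lands@9:R; in-air after throw: [b3@9:R b1@10:L b2@11:R]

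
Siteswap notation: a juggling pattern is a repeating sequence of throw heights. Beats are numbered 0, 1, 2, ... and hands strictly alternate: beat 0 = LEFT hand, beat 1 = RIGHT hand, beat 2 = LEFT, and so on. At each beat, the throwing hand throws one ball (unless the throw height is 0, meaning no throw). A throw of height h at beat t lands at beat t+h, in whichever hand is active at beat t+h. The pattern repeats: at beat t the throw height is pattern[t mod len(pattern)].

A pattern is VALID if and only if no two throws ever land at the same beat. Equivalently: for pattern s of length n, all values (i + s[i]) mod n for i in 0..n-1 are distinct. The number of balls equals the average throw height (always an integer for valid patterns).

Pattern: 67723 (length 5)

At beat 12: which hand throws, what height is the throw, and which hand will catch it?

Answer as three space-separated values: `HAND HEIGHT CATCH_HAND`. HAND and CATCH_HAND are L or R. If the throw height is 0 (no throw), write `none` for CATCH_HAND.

Beat 12: 12 mod 2 = 0, so hand = L
Throw height = pattern[12 mod 5] = pattern[2] = 7
Lands at beat 12+7=19, 19 mod 2 = 1, so catch hand = R

Answer: L 7 R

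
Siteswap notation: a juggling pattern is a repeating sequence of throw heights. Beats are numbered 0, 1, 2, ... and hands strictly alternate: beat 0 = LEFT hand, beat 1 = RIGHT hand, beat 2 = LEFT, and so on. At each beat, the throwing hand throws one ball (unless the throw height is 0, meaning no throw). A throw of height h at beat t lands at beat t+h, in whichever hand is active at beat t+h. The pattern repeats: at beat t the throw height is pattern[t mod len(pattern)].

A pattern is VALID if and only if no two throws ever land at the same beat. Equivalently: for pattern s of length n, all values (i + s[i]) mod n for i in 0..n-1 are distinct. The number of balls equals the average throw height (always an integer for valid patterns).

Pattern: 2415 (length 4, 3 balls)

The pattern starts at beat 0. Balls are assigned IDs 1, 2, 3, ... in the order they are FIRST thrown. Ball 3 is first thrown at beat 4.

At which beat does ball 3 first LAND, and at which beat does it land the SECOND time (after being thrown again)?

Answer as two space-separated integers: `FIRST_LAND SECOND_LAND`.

Beat 0 (L): throw ball1 h=2 -> lands@2:L; in-air after throw: [b1@2:L]
Beat 1 (R): throw ball2 h=4 -> lands@5:R; in-air after throw: [b1@2:L b2@5:R]
Beat 2 (L): throw ball1 h=1 -> lands@3:R; in-air after throw: [b1@3:R b2@5:R]
Beat 3 (R): throw ball1 h=5 -> lands@8:L; in-air after throw: [b2@5:R b1@8:L]
Beat 4 (L): throw ball3 h=2 -> lands@6:L; in-air after throw: [b2@5:R b3@6:L b1@8:L]
Beat 5 (R): throw ball2 h=4 -> lands@9:R; in-air after throw: [b3@6:L b1@8:L b2@9:R]
Beat 6 (L): throw ball3 h=1 -> lands@7:R; in-air after throw: [b3@7:R b1@8:L b2@9:R]
Beat 7 (R): throw ball3 h=5 -> lands@12:L; in-air after throw: [b1@8:L b2@9:R b3@12:L]
Ball 3: thrown@4 h=2 -> first land @6; rethrown@6 h=1 -> second land @7

Answer: 6 7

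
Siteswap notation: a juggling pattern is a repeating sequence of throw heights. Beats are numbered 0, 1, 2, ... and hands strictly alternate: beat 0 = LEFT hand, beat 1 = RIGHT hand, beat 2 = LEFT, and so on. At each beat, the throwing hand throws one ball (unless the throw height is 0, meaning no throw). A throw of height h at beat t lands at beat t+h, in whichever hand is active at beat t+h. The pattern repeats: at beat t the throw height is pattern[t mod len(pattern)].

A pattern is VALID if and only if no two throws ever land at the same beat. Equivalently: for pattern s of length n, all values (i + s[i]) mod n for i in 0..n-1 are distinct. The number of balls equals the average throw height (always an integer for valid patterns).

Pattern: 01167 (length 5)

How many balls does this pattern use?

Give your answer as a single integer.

Pattern = [0, 1, 1, 6, 7], length n = 5
  position 0: throw height = 0, running sum = 0
  position 1: throw height = 1, running sum = 1
  position 2: throw height = 1, running sum = 2
  position 3: throw height = 6, running sum = 8
  position 4: throw height = 7, running sum = 15
Total sum = 15; balls = sum / n = 15 / 5 = 3

Answer: 3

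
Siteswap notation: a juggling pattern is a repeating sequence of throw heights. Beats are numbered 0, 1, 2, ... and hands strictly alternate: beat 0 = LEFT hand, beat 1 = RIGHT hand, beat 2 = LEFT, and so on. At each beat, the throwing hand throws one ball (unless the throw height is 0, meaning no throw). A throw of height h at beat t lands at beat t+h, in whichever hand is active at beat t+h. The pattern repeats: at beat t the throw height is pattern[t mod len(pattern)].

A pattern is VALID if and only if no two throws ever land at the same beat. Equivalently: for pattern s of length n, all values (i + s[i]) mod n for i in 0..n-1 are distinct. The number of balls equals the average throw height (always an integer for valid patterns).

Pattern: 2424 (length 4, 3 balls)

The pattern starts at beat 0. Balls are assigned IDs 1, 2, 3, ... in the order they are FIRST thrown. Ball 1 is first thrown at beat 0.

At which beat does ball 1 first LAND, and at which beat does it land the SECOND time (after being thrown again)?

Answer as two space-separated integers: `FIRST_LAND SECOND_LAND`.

Answer: 2 4

Derivation:
Beat 0 (L): throw ball1 h=2 -> lands@2:L; in-air after throw: [b1@2:L]
Beat 1 (R): throw ball2 h=4 -> lands@5:R; in-air after throw: [b1@2:L b2@5:R]
Beat 2 (L): throw ball1 h=2 -> lands@4:L; in-air after throw: [b1@4:L b2@5:R]
Beat 3 (R): throw ball3 h=4 -> lands@7:R; in-air after throw: [b1@4:L b2@5:R b3@7:R]
Beat 4 (L): throw ball1 h=2 -> lands@6:L; in-air after throw: [b2@5:R b1@6:L b3@7:R]
Ball 1: thrown@0 h=2 -> first land @2; rethrown@2 h=2 -> second land @4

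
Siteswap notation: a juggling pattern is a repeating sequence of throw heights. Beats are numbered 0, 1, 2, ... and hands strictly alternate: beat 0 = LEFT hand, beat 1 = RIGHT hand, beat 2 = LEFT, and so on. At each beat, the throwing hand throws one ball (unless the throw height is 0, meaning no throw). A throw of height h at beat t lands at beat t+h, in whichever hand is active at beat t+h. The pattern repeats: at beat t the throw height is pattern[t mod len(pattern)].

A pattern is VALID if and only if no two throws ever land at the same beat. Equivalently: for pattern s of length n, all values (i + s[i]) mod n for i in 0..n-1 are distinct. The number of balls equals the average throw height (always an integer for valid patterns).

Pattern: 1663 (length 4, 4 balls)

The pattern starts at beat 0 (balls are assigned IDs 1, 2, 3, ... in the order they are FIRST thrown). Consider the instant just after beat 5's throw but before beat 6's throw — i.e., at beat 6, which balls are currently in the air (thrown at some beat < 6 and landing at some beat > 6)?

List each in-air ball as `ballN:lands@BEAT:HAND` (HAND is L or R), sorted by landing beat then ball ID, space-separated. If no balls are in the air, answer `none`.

Beat 0 (L): throw ball1 h=1 -> lands@1:R; in-air after throw: [b1@1:R]
Beat 1 (R): throw ball1 h=6 -> lands@7:R; in-air after throw: [b1@7:R]
Beat 2 (L): throw ball2 h=6 -> lands@8:L; in-air after throw: [b1@7:R b2@8:L]
Beat 3 (R): throw ball3 h=3 -> lands@6:L; in-air after throw: [b3@6:L b1@7:R b2@8:L]
Beat 4 (L): throw ball4 h=1 -> lands@5:R; in-air after throw: [b4@5:R b3@6:L b1@7:R b2@8:L]
Beat 5 (R): throw ball4 h=6 -> lands@11:R; in-air after throw: [b3@6:L b1@7:R b2@8:L b4@11:R]
Beat 6 (L): throw ball3 h=6 -> lands@12:L; in-air after throw: [b1@7:R b2@8:L b4@11:R b3@12:L]

Answer: ball1:lands@7:R ball2:lands@8:L ball4:lands@11:R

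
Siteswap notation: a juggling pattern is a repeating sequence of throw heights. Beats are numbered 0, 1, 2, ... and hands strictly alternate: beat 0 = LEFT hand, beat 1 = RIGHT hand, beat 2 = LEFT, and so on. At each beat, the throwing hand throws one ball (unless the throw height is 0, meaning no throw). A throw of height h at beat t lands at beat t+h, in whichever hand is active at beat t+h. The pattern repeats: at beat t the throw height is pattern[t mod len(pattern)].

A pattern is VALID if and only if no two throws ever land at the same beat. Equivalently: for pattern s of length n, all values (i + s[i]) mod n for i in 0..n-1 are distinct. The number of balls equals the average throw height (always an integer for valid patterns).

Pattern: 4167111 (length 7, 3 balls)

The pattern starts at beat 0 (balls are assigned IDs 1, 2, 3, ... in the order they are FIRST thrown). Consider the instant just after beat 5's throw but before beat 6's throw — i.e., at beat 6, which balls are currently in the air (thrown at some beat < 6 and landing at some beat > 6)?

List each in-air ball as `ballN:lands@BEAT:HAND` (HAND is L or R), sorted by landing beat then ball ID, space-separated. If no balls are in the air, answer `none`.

Answer: ball2:lands@8:L ball3:lands@10:L

Derivation:
Beat 0 (L): throw ball1 h=4 -> lands@4:L; in-air after throw: [b1@4:L]
Beat 1 (R): throw ball2 h=1 -> lands@2:L; in-air after throw: [b2@2:L b1@4:L]
Beat 2 (L): throw ball2 h=6 -> lands@8:L; in-air after throw: [b1@4:L b2@8:L]
Beat 3 (R): throw ball3 h=7 -> lands@10:L; in-air after throw: [b1@4:L b2@8:L b3@10:L]
Beat 4 (L): throw ball1 h=1 -> lands@5:R; in-air after throw: [b1@5:R b2@8:L b3@10:L]
Beat 5 (R): throw ball1 h=1 -> lands@6:L; in-air after throw: [b1@6:L b2@8:L b3@10:L]
Beat 6 (L): throw ball1 h=1 -> lands@7:R; in-air after throw: [b1@7:R b2@8:L b3@10:L]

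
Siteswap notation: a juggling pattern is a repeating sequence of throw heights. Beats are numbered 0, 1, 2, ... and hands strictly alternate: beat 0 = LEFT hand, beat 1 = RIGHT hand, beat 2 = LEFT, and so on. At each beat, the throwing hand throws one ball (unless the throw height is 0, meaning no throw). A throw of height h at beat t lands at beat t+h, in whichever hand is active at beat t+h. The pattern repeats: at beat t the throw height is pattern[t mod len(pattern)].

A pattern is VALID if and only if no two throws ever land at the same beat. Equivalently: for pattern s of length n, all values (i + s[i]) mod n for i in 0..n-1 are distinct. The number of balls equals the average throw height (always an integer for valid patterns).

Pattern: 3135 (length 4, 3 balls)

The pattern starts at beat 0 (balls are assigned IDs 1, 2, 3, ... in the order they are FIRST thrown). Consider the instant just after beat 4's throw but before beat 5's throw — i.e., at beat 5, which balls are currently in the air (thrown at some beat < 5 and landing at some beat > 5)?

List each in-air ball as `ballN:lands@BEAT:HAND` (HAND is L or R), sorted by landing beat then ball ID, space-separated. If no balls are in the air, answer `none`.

Beat 0 (L): throw ball1 h=3 -> lands@3:R; in-air after throw: [b1@3:R]
Beat 1 (R): throw ball2 h=1 -> lands@2:L; in-air after throw: [b2@2:L b1@3:R]
Beat 2 (L): throw ball2 h=3 -> lands@5:R; in-air after throw: [b1@3:R b2@5:R]
Beat 3 (R): throw ball1 h=5 -> lands@8:L; in-air after throw: [b2@5:R b1@8:L]
Beat 4 (L): throw ball3 h=3 -> lands@7:R; in-air after throw: [b2@5:R b3@7:R b1@8:L]
Beat 5 (R): throw ball2 h=1 -> lands@6:L; in-air after throw: [b2@6:L b3@7:R b1@8:L]

Answer: ball3:lands@7:R ball1:lands@8:L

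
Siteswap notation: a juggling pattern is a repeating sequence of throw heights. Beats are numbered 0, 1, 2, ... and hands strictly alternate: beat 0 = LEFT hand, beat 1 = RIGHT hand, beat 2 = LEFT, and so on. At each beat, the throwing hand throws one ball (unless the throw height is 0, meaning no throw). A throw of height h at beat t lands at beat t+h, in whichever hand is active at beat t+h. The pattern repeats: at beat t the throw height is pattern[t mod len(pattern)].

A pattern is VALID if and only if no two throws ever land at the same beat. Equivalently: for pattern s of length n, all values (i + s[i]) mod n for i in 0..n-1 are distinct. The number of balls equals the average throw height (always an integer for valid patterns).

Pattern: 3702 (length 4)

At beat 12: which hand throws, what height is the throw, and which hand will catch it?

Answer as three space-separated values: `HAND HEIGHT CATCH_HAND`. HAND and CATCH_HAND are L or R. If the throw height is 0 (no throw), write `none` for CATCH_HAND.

Beat 12: 12 mod 2 = 0, so hand = L
Throw height = pattern[12 mod 4] = pattern[0] = 3
Lands at beat 12+3=15, 15 mod 2 = 1, so catch hand = R

Answer: L 3 R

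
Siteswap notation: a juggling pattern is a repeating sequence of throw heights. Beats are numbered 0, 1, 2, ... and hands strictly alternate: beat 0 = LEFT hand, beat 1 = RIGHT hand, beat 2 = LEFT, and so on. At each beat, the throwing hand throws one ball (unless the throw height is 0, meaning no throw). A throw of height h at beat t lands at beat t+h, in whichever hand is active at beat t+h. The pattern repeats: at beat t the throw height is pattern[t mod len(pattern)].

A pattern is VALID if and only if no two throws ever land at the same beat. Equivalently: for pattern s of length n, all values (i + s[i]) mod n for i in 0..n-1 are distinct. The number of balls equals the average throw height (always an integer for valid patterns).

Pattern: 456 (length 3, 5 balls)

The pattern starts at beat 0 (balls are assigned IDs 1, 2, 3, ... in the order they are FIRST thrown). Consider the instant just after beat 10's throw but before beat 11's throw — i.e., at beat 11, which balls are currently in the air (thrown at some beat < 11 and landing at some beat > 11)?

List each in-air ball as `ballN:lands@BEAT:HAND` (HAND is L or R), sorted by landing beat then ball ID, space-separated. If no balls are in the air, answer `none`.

Answer: ball4:lands@12:L ball1:lands@13:R ball3:lands@14:L ball2:lands@15:R

Derivation:
Beat 0 (L): throw ball1 h=4 -> lands@4:L; in-air after throw: [b1@4:L]
Beat 1 (R): throw ball2 h=5 -> lands@6:L; in-air after throw: [b1@4:L b2@6:L]
Beat 2 (L): throw ball3 h=6 -> lands@8:L; in-air after throw: [b1@4:L b2@6:L b3@8:L]
Beat 3 (R): throw ball4 h=4 -> lands@7:R; in-air after throw: [b1@4:L b2@6:L b4@7:R b3@8:L]
Beat 4 (L): throw ball1 h=5 -> lands@9:R; in-air after throw: [b2@6:L b4@7:R b3@8:L b1@9:R]
Beat 5 (R): throw ball5 h=6 -> lands@11:R; in-air after throw: [b2@6:L b4@7:R b3@8:L b1@9:R b5@11:R]
Beat 6 (L): throw ball2 h=4 -> lands@10:L; in-air after throw: [b4@7:R b3@8:L b1@9:R b2@10:L b5@11:R]
Beat 7 (R): throw ball4 h=5 -> lands@12:L; in-air after throw: [b3@8:L b1@9:R b2@10:L b5@11:R b4@12:L]
Beat 8 (L): throw ball3 h=6 -> lands@14:L; in-air after throw: [b1@9:R b2@10:L b5@11:R b4@12:L b3@14:L]
Beat 9 (R): throw ball1 h=4 -> lands@13:R; in-air after throw: [b2@10:L b5@11:R b4@12:L b1@13:R b3@14:L]
Beat 10 (L): throw ball2 h=5 -> lands@15:R; in-air after throw: [b5@11:R b4@12:L b1@13:R b3@14:L b2@15:R]
Beat 11 (R): throw ball5 h=6 -> lands@17:R; in-air after throw: [b4@12:L b1@13:R b3@14:L b2@15:R b5@17:R]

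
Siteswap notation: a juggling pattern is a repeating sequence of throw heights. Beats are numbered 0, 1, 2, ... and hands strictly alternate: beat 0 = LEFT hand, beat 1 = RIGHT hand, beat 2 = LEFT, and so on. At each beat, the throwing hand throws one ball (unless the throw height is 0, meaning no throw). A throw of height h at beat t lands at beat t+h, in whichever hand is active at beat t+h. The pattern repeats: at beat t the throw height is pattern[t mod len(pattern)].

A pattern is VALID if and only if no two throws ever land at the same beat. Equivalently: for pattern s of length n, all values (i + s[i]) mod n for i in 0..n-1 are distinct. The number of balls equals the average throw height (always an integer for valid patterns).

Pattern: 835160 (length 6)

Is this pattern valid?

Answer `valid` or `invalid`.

Answer: invalid

Derivation:
i=0: (i + s[i]) mod n = (0 + 8) mod 6 = 2
i=1: (i + s[i]) mod n = (1 + 3) mod 6 = 4
i=2: (i + s[i]) mod n = (2 + 5) mod 6 = 1
i=3: (i + s[i]) mod n = (3 + 1) mod 6 = 4
i=4: (i + s[i]) mod n = (4 + 6) mod 6 = 4
i=5: (i + s[i]) mod n = (5 + 0) mod 6 = 5
Residues: [2, 4, 1, 4, 4, 5], distinct: False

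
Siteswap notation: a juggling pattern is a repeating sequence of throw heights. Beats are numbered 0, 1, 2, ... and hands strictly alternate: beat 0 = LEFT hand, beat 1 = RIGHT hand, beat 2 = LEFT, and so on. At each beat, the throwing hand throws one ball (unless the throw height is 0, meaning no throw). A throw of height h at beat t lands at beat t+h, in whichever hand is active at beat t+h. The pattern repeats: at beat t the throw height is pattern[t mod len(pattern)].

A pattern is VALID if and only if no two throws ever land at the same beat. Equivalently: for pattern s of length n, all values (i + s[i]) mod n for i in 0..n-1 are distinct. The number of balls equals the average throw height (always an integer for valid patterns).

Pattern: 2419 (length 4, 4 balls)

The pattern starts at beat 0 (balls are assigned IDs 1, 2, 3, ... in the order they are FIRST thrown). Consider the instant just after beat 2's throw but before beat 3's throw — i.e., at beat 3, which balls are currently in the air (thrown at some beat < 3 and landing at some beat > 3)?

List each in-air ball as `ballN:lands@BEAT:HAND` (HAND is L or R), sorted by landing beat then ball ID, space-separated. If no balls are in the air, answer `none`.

Beat 0 (L): throw ball1 h=2 -> lands@2:L; in-air after throw: [b1@2:L]
Beat 1 (R): throw ball2 h=4 -> lands@5:R; in-air after throw: [b1@2:L b2@5:R]
Beat 2 (L): throw ball1 h=1 -> lands@3:R; in-air after throw: [b1@3:R b2@5:R]
Beat 3 (R): throw ball1 h=9 -> lands@12:L; in-air after throw: [b2@5:R b1@12:L]

Answer: ball2:lands@5:R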